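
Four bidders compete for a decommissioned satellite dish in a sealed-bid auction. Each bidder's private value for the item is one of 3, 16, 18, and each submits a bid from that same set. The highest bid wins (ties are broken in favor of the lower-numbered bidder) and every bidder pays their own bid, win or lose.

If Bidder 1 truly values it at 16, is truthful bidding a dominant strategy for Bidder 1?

No

Consider the case where Bidder 2 bids 3, Bidder 3 bids 3 and Bidder 4 bids 3.
Truthful bid 16: wins, pays 16, utility 16 - 16 = 0.
Bid 3 instead: wins, pays 3, utility 16 - 3 = 13.
Since 13 > 0, bidding 3 is strictly better here, so truthful bidding is not dominant.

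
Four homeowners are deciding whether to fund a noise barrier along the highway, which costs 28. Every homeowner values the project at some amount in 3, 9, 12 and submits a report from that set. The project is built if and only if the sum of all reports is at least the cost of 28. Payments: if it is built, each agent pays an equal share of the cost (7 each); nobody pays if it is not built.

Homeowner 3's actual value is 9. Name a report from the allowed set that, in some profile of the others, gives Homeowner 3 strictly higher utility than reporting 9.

Suppose Homeowner 1 reports 3, Homeowner 2 reports 3 and Homeowner 4 reports 12.
Report 9: project not built, utility 0.
Report 12: project built, pays 7, utility 9 - 7 = 2.
So reporting 12 beats truth here (2 > 0).

12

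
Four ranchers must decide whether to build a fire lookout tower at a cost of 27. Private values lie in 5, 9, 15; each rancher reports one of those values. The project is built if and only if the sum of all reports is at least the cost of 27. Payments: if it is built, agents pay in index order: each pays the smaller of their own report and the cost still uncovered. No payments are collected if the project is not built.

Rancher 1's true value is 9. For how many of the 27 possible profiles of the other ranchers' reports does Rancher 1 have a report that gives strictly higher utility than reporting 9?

23

Others report (5, 5, 15): truth gives 0; report 5 gives 4 > 0. Violating.
Others report (5, 9, 9): truth gives 0; report 5 gives 4 > 0. Violating.
Others report (5, 9, 15): truth gives 0; report 5 gives 4 > 0. Violating.
Others report (5, 15, 5): truth gives 0; report 5 gives 4 > 0. Violating.
Others report (5, 5, 5): truth gives 0; no alternative beats it.
Others report (5, 5, 9): truth gives 0; no alternative beats it.
(Checking all 27 profiles: 23 have a profitable deviation, 4 do not.)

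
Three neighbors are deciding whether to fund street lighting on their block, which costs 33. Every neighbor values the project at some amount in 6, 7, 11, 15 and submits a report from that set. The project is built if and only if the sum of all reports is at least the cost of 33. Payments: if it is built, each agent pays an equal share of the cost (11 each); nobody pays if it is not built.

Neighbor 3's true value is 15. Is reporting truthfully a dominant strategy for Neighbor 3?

Check each profile of the others' reports and compare truth against every alternative report.
Others report (6, 15): truth gives 4, best alternative gives 0.
Others report (7, 11): truth gives 4, best alternative gives 0.
Others report (11, 7): truth gives 4, best alternative gives 0.
Others report (15, 6): truth gives 4, best alternative gives 0.
Others report (7, 15): truth gives 4, best alternative gives 4.
Others report (11, 11): truth gives 4, best alternative gives 4.
(Remaining 10 profiles checked similarly; truth is weakly best in each.)
In every case the truthful report is at least as good as any alternative, so it is a dominant strategy.

Yes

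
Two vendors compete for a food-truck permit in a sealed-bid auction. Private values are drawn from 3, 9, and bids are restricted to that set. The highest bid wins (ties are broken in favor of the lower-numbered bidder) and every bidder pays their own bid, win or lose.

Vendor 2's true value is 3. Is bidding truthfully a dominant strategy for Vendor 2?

Check each profile of the others' bids and compare truth against every alternative bid.
Others bid (9): truth gives -3, best alternative gives -9.
Others bid (3): truth gives -3, best alternative gives -6.
In every case the truthful bid is at least as good as any alternative, so it is a dominant strategy.

Yes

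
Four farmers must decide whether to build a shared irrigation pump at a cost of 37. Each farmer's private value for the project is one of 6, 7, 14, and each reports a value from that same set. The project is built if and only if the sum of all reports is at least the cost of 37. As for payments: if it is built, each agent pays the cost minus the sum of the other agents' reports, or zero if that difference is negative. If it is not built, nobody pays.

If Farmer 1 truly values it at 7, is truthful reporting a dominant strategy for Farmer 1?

Check each profile of the others' reports and compare truth against every alternative report.
Others report (14, 14, 14): truth gives 7, best alternative gives 7.
Others report (7, 14, 14): truth gives 5, best alternative gives 5.
Others report (14, 7, 14): truth gives 5, best alternative gives 5.
Others report (14, 14, 7): truth gives 5, best alternative gives 5.
Others report (6, 14, 14): truth gives 4, best alternative gives 4.
Others report (14, 6, 14): truth gives 4, best alternative gives 4.
(Remaining 21 profiles checked similarly; truth is weakly best in each.)
In every case the truthful report is at least as good as any alternative, so it is a dominant strategy.

Yes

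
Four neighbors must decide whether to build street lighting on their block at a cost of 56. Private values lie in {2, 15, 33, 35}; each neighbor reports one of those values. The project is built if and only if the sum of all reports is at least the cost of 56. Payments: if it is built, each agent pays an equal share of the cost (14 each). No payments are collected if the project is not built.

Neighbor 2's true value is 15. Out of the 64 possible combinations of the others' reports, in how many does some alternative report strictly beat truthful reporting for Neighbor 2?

Others report (2, 2, 33): truth gives 0; report 33 gives 1 > 0. Violating.
Others report (2, 2, 35): truth gives 0; report 33 gives 1 > 0. Violating.
Others report (2, 15, 15): truth gives 0; report 33 gives 1 > 0. Violating.
Others report (2, 33, 2): truth gives 0; report 33 gives 1 > 0. Violating.
Others report (2, 2, 2): truth gives 0; no alternative beats it.
Others report (2, 2, 15): truth gives 0; no alternative beats it.
(Checking all 64 profiles: 9 have a profitable deviation, 55 do not.)

9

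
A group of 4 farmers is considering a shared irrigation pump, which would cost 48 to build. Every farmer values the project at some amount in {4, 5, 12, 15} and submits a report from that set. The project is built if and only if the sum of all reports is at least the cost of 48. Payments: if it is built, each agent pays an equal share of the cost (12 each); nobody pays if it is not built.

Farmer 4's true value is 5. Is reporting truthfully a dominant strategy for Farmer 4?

Check each profile of the others' reports and compare truth against every alternative report.
Others report (15, 15, 15): truth gives -7, best alternative gives -7.
Others report (4, 4, 4): truth gives 0, best alternative gives 0.
Others report (4, 4, 5): truth gives 0, best alternative gives 0.
Others report (4, 4, 12): truth gives 0, best alternative gives 0.
Others report (4, 4, 15): truth gives 0, best alternative gives 0.
Others report (4, 5, 4): truth gives 0, best alternative gives 0.
(Remaining 58 profiles checked similarly; truth is weakly best in each.)
In every case the truthful report is at least as good as any alternative, so it is a dominant strategy.

Yes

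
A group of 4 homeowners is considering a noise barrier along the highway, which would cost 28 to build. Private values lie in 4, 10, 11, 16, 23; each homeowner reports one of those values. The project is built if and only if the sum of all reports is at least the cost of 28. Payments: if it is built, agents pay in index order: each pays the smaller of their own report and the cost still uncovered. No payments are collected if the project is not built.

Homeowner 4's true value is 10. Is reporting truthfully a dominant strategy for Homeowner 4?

Yes

Check each profile of the others' reports and compare truth against every alternative report.
Others report (4, 4, 23): truth gives 10, best alternative gives 10.
Others report (4, 10, 16): truth gives 10, best alternative gives 10.
Others report (4, 10, 23): truth gives 10, best alternative gives 10.
Others report (4, 11, 16): truth gives 10, best alternative gives 10.
Others report (4, 11, 23): truth gives 10, best alternative gives 10.
Others report (4, 16, 10): truth gives 10, best alternative gives 10.
(Remaining 119 profiles checked similarly; truth is weakly best in each.)
In every case the truthful report is at least as good as any alternative, so it is a dominant strategy.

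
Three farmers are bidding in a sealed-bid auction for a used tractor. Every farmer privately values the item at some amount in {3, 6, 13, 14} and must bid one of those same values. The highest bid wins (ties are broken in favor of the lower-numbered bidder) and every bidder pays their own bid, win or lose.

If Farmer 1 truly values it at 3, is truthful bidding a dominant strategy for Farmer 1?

Check each profile of the others' bids and compare truth against every alternative bid.
Others bid (3, 3): truth gives 0, best alternative gives -3.
Others bid (3, 13): truth gives -3, best alternative gives -6.
Others bid (3, 14): truth gives -3, best alternative gives -6.
Others bid (6, 13): truth gives -3, best alternative gives -6.
Others bid (6, 14): truth gives -3, best alternative gives -6.
Others bid (13, 3): truth gives -3, best alternative gives -6.
(Remaining 10 profiles checked similarly; truth is weakly best in each.)
In every case the truthful bid is at least as good as any alternative, so it is a dominant strategy.

Yes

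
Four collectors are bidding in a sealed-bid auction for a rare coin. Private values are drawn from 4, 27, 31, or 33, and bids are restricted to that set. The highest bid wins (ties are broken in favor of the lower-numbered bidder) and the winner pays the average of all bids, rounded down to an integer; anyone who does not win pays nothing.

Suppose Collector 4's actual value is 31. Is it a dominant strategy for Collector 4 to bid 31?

Consider the case where Collector 1 bids 4, Collector 2 bids 4 and Collector 3 bids 4.
Truthful bid 31: wins, pays 10, utility 31 - 10 = 21.
Bid 27 instead: wins, pays 9, utility 31 - 9 = 22.
Since 22 > 21, bidding 27 is strictly better here, so truthful bidding is not dominant.

No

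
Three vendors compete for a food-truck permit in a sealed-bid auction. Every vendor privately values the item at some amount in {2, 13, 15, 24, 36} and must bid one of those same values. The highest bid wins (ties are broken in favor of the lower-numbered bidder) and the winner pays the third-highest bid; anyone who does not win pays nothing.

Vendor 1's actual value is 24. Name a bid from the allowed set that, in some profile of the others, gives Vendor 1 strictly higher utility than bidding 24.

36

Suppose Vendor 2 bids 2 and Vendor 3 bids 36.
Bid 24: loses, pays 0, utility 0.
Bid 36: wins, pays 2, utility 24 - 2 = 22.
So bidding 36 beats truth here (22 > 0).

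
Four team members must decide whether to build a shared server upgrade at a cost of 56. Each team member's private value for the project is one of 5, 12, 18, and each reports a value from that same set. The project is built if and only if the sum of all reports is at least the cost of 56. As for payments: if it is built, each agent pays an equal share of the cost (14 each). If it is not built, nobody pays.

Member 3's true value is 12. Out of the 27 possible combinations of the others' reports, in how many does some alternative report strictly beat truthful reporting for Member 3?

Others report (12, 18, 18): truth gives -2; report 5 gives 0 > -2. Violating.
Others report (18, 12, 18): truth gives -2; report 5 gives 0 > -2. Violating.
Others report (18, 18, 12): truth gives -2; report 5 gives 0 > -2. Violating.
Others report (5, 5, 5): truth gives 0; no alternative beats it.
Others report (5, 5, 12): truth gives 0; no alternative beats it.
(Checking all 27 profiles: 3 have a profitable deviation, 24 do not.)

3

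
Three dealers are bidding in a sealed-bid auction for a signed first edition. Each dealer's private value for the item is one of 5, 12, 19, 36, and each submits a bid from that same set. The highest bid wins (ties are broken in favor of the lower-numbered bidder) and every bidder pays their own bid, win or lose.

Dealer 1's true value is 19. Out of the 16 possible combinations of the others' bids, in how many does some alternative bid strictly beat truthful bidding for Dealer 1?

11

Others bid (5, 5): truth gives 0; bid 5 gives 14 > 0. Violating.
Others bid (5, 12): truth gives 0; bid 12 gives 7 > 0. Violating.
Others bid (5, 36): truth gives -19; bid 5 gives -5 > -19. Violating.
Others bid (12, 5): truth gives 0; bid 12 gives 7 > 0. Violating.
Others bid (5, 19): truth gives 0; no alternative beats it.
Others bid (12, 19): truth gives 0; no alternative beats it.
(Checking all 16 profiles: 11 have a profitable deviation, 5 do not.)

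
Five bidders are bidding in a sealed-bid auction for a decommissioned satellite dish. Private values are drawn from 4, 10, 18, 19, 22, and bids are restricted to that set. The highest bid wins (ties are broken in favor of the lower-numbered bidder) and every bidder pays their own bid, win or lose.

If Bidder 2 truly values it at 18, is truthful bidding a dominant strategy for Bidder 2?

No

Consider the case where Bidder 1 bids 4, Bidder 3 bids 4, Bidder 4 bids 4 and Bidder 5 bids 4.
Truthful bid 18: wins, pays 18, utility 18 - 18 = 0.
Bid 10 instead: wins, pays 10, utility 18 - 10 = 8.
Since 8 > 0, bidding 10 is strictly better here, so truthful bidding is not dominant.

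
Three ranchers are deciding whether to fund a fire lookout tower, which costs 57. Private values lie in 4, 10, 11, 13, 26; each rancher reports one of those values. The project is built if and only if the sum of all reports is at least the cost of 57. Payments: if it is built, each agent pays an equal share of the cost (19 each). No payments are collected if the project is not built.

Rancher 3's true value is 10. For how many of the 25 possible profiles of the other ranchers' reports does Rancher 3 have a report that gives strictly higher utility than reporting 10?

Others report (26, 26): truth gives -9; report 4 gives 0 > -9. Violating.
Others report (4, 4): truth gives 0; no alternative beats it.
Others report (4, 10): truth gives 0; no alternative beats it.
(Checking all 25 profiles: 1 has a profitable deviation, 24 do not.)

1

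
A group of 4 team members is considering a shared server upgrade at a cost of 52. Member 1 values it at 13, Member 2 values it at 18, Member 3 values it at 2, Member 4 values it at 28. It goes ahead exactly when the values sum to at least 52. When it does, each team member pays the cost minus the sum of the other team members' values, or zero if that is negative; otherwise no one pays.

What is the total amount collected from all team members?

Total value 61 ≥ cost 52, so it is built.
Member 1: others sum to 48; max(0, 52 - 48) = 4.
Member 2: others sum to 43; max(0, 52 - 43) = 9.
Member 3: others sum to 59; max(0, 52 - 59) = 0.
Member 4: others sum to 33; max(0, 52 - 33) = 19.
Total collected = 4 + 9 + 0 + 19 = 32.

32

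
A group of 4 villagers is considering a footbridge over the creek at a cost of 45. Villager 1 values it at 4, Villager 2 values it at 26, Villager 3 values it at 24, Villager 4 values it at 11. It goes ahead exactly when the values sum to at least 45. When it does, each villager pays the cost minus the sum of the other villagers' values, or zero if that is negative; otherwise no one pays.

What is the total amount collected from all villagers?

Total value 65 ≥ cost 45, so it is built.
Villager 1: others sum to 61; max(0, 45 - 61) = 0.
Villager 2: others sum to 39; max(0, 45 - 39) = 6.
Villager 3: others sum to 41; max(0, 45 - 41) = 4.
Villager 4: others sum to 54; max(0, 45 - 54) = 0.
Total collected = 0 + 6 + 4 + 0 = 10.

10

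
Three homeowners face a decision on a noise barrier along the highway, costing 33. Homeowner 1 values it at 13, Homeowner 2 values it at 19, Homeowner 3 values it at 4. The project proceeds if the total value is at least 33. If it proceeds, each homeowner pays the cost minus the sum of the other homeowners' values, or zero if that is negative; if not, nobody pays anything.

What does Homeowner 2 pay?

16

Total value 36 ≥ cost 33, so the project is built.
The other homeowners' values sum to 17.
Cost minus that sum is 33 - 17 = 16.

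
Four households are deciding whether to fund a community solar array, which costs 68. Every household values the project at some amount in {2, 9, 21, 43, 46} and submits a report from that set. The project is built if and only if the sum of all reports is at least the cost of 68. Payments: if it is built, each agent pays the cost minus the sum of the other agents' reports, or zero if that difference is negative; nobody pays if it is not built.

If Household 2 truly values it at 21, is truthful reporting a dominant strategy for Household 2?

Check each profile of the others' reports and compare truth against every alternative report.
Others report (2, 21, 46): truth gives 21, best alternative gives 21.
Others report (2, 43, 43): truth gives 21, best alternative gives 21.
Others report (2, 43, 46): truth gives 21, best alternative gives 21.
Others report (2, 46, 21): truth gives 21, best alternative gives 21.
Others report (2, 46, 43): truth gives 21, best alternative gives 21.
Others report (2, 46, 46): truth gives 21, best alternative gives 21.
(Remaining 119 profiles checked similarly; truth is weakly best in each.)
In every case the truthful report is at least as good as any alternative, so it is a dominant strategy.

Yes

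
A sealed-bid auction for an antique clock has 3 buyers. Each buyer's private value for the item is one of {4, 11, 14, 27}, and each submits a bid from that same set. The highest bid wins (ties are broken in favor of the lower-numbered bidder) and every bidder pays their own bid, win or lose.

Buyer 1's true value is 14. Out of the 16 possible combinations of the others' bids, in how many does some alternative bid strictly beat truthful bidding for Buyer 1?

11

Others bid (4, 4): truth gives 0; bid 4 gives 10 > 0. Violating.
Others bid (4, 11): truth gives 0; bid 11 gives 3 > 0. Violating.
Others bid (4, 27): truth gives -14; bid 4 gives -4 > -14. Violating.
Others bid (11, 4): truth gives 0; bid 11 gives 3 > 0. Violating.
Others bid (4, 14): truth gives 0; no alternative beats it.
Others bid (11, 14): truth gives 0; no alternative beats it.
(Checking all 16 profiles: 11 have a profitable deviation, 5 do not.)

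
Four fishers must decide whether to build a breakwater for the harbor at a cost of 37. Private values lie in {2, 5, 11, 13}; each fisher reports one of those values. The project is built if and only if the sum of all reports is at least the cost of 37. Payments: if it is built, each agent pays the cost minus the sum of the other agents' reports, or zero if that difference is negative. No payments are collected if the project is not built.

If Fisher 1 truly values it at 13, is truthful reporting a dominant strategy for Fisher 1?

Check each profile of the others' reports and compare truth against every alternative report.
Others report (11, 13, 13): truth gives 13, best alternative gives 13.
Others report (13, 11, 13): truth gives 13, best alternative gives 13.
Others report (13, 13, 11): truth gives 13, best alternative gives 13.
Others report (13, 13, 13): truth gives 13, best alternative gives 13.
Others report (11, 11, 13): truth gives 11, best alternative gives 11.
Others report (11, 13, 11): truth gives 11, best alternative gives 11.
(Remaining 58 profiles checked similarly; truth is weakly best in each.)
In every case the truthful report is at least as good as any alternative, so it is a dominant strategy.

Yes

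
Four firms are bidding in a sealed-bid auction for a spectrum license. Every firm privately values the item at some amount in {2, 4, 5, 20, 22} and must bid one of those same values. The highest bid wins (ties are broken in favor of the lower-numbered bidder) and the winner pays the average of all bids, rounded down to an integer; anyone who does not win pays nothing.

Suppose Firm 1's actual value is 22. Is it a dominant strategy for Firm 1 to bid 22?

Consider the case where Firm 2 bids 2, Firm 3 bids 2 and Firm 4 bids 2.
Truthful bid 22: wins, pays 7, utility 22 - 7 = 15.
Bid 2 instead: wins, pays 2, utility 22 - 2 = 20.
Since 20 > 15, bidding 2 is strictly better here, so truthful bidding is not dominant.

No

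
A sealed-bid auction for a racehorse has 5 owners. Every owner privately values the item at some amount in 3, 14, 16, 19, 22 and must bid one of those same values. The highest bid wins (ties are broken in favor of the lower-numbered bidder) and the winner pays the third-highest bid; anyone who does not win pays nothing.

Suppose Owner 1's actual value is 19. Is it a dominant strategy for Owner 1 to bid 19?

No

Consider the case where Owner 2 bids 3, Owner 3 bids 3, Owner 4 bids 3 and Owner 5 bids 22.
Truthful bid 19: loses, pays 0, utility 0.
Bid 22 instead: wins, pays 3, utility 19 - 3 = 16.
Since 16 > 0, bidding 22 is strictly better here, so truthful bidding is not dominant.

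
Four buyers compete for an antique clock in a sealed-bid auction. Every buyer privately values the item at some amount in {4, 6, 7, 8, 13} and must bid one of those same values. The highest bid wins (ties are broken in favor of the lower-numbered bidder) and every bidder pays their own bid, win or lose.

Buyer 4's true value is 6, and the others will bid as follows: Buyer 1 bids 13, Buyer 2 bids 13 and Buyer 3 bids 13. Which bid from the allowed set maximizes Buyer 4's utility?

Bid 4: loses but pays 4, utility -4.
Bid 6: loses but pays 6, utility -6.
Bid 7: loses but pays 7, utility -7.
Bid 8: loses but pays 8, utility -8.
Bid 13: loses but pays 13, utility -13.
The best choice is 4 with utility -4.

4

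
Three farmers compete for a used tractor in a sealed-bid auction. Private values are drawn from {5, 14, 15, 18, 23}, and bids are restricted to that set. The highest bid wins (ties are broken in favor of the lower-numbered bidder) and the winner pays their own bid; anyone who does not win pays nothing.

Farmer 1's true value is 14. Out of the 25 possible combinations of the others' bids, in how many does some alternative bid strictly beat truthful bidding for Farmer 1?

1

Others bid (5, 5): truth gives 0; bid 5 gives 9 > 0. Violating.
Others bid (5, 14): truth gives 0; no alternative beats it.
Others bid (5, 15): truth gives 0; no alternative beats it.
(Checking all 25 profiles: 1 has a profitable deviation, 24 do not.)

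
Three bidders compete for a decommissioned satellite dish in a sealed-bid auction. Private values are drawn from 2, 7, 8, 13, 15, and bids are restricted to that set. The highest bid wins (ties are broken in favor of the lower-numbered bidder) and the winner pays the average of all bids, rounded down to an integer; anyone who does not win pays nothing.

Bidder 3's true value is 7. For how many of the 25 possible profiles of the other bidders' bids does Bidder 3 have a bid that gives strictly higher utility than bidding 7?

Others bid (2, 7): truth gives 0; bid 8 gives 2 > 0. Violating.
Others bid (7, 2): truth gives 0; bid 8 gives 2 > 0. Violating.
Others bid (2, 2): truth gives 4; no alternative beats it.
Others bid (2, 8): truth gives 0; no alternative beats it.
(Checking all 25 profiles: 2 have a profitable deviation, 23 do not.)

2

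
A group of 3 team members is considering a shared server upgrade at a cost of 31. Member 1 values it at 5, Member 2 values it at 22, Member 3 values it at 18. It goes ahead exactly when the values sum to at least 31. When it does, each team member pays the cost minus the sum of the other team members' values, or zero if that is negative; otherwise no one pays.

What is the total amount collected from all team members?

Total value 45 ≥ cost 31, so it is built.
Member 1: others sum to 40; max(0, 31 - 40) = 0.
Member 2: others sum to 23; max(0, 31 - 23) = 8.
Member 3: others sum to 27; max(0, 31 - 27) = 4.
Total collected = 0 + 8 + 4 = 12.

12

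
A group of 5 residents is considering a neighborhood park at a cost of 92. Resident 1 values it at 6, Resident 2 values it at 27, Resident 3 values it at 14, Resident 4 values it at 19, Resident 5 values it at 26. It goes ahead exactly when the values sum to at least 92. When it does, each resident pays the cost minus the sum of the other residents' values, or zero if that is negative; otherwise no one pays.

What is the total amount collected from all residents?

92

Total value 92 ≥ cost 92, so it is built.
Resident 1: others sum to 86; max(0, 92 - 86) = 6.
Resident 2: others sum to 65; max(0, 92 - 65) = 27.
Resident 3: others sum to 78; max(0, 92 - 78) = 14.
Resident 4: others sum to 73; max(0, 92 - 73) = 19.
Resident 5: others sum to 66; max(0, 92 - 66) = 26.
Total collected = 6 + 27 + 14 + 19 + 26 = 92.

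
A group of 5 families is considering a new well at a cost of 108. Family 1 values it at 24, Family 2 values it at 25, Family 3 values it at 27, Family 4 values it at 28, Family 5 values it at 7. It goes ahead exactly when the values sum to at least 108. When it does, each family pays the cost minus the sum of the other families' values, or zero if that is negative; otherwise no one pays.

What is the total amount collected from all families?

96

Total value 111 ≥ cost 108, so it is built.
Family 1: others sum to 87; max(0, 108 - 87) = 21.
Family 2: others sum to 86; max(0, 108 - 86) = 22.
Family 3: others sum to 84; max(0, 108 - 84) = 24.
Family 4: others sum to 83; max(0, 108 - 83) = 25.
Family 5: others sum to 104; max(0, 108 - 104) = 4.
Total collected = 21 + 22 + 24 + 25 + 4 = 96.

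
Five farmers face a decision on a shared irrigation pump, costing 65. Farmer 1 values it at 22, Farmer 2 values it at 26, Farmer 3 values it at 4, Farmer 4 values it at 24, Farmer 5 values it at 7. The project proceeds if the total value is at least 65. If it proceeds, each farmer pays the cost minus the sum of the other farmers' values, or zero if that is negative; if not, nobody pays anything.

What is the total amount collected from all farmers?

Total value 83 ≥ cost 65, so it is built.
Farmer 1: others sum to 61; max(0, 65 - 61) = 4.
Farmer 2: others sum to 57; max(0, 65 - 57) = 8.
Farmer 3: others sum to 79; max(0, 65 - 79) = 0.
Farmer 4: others sum to 59; max(0, 65 - 59) = 6.
Farmer 5: others sum to 76; max(0, 65 - 76) = 0.
Total collected = 4 + 8 + 0 + 6 + 0 = 18.

18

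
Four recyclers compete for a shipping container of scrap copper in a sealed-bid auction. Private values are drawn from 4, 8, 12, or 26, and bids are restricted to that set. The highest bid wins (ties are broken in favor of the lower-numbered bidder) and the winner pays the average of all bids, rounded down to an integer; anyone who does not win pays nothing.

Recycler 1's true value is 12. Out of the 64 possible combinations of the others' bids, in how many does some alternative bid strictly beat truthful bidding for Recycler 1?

8

Others bid (4, 4, 4): truth gives 6; bid 4 gives 8 > 6. Violating.
Others bid (4, 4, 8): truth gives 5; bid 8 gives 6 > 5. Violating.
Others bid (4, 8, 4): truth gives 5; bid 8 gives 6 > 5. Violating.
Others bid (4, 8, 8): truth gives 4; bid 8 gives 5 > 4. Violating.
Others bid (4, 4, 12): truth gives 4; no alternative beats it.
Others bid (4, 4, 26): truth gives 0; no alternative beats it.
(Checking all 64 profiles: 8 have a profitable deviation, 56 do not.)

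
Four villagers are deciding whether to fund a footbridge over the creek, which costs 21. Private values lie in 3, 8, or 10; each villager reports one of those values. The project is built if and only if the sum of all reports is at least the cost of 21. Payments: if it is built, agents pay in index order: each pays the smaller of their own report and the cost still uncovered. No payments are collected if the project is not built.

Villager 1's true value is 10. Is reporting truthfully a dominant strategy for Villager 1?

Consider the case where Villager 2 reports 3, Villager 3 reports 3 and Villager 4 reports 8.
Truthful report 10: project built, pays 10, utility 10 - 10 = 0.
Report 8 instead: project built, pays 8, utility 10 - 8 = 2.
Since 2 > 0, reporting 8 is strictly better here, so truthful reporting is not dominant.

No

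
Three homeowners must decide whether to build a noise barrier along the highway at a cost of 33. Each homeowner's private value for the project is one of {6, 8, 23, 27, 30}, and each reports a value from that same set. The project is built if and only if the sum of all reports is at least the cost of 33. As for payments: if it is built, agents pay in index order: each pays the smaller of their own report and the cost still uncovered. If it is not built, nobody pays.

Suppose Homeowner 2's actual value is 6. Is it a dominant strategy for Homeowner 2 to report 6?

Yes

Check each profile of the others' reports and compare truth against every alternative report.
Others report (6, 23): truth gives 0, best alternative gives -2.
Others report (6, 27): truth gives 0, best alternative gives -2.
Others report (6, 30): truth gives 0, best alternative gives -2.
Others report (8, 23): truth gives 0, best alternative gives -2.
Others report (8, 27): truth gives 0, best alternative gives -2.
Others report (8, 30): truth gives 0, best alternative gives -2.
(Remaining 19 profiles checked similarly; truth is weakly best in each.)
In every case the truthful report is at least as good as any alternative, so it is a dominant strategy.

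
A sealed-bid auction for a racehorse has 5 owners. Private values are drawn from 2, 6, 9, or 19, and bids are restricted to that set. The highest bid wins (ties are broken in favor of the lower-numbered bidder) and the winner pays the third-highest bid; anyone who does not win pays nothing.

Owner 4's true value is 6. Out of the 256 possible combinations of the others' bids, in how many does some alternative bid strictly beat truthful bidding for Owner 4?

8

Others bid (2, 2, 2, 9): truth gives 0; bid 9 gives 4 > 0. Violating.
Others bid (2, 2, 2, 19): truth gives 0; bid 19 gives 4 > 0. Violating.
Others bid (2, 2, 6, 2): truth gives 0; bid 9 gives 4 > 0. Violating.
Others bid (2, 2, 9, 2): truth gives 0; bid 19 gives 4 > 0. Violating.
Others bid (2, 2, 2, 2): truth gives 4; no alternative beats it.
Others bid (2, 2, 2, 6): truth gives 4; no alternative beats it.
(Checking all 256 profiles: 8 have a profitable deviation, 248 do not.)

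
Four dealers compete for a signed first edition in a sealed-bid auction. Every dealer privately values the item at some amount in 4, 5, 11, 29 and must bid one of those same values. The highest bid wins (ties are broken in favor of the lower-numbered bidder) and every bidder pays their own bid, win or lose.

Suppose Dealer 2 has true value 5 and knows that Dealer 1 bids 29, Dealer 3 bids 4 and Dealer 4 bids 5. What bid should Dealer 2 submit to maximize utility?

Bid 4: loses but pays 4, utility -4.
Bid 5: loses but pays 5, utility -5.
Bid 11: loses but pays 11, utility -11.
Bid 29: loses but pays 29, utility -29.
The best choice is 4 with utility -4.

4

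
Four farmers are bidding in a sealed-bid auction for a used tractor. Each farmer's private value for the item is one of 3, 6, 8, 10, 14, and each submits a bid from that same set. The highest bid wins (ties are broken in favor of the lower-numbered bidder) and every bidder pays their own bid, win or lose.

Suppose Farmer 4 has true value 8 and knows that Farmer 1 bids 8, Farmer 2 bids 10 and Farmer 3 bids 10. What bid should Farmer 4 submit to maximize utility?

Bid 3: loses but pays 3, utility -3.
Bid 6: loses but pays 6, utility -6.
Bid 8: loses but pays 8, utility -8.
Bid 10: loses but pays 10, utility -10.
Bid 14: wins, pays 14, utility 8 - 14 = -6.
The best choice is 3 with utility -3.

3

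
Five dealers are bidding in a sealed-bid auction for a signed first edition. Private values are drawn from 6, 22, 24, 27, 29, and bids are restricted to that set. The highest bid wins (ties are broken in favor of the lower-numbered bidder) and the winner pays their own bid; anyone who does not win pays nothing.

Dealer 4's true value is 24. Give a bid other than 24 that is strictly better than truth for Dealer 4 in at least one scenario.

22

Suppose Dealer 1 bids 6, Dealer 2 bids 6, Dealer 3 bids 6 and Dealer 5 bids 6.
Bid 24: wins, pays 24, utility 24 - 24 = 0.
Bid 22: wins, pays 22, utility 24 - 22 = 2.
So bidding 22 beats truth here (2 > 0).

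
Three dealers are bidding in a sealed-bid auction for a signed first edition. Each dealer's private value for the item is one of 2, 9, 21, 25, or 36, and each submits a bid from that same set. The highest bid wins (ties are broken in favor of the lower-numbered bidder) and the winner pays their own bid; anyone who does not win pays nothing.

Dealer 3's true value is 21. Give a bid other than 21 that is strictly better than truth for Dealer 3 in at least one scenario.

Suppose Dealer 1 bids 2 and Dealer 2 bids 2.
Bid 21: wins, pays 21, utility 21 - 21 = 0.
Bid 9: wins, pays 9, utility 21 - 9 = 12.
So bidding 9 beats truth here (12 > 0).

9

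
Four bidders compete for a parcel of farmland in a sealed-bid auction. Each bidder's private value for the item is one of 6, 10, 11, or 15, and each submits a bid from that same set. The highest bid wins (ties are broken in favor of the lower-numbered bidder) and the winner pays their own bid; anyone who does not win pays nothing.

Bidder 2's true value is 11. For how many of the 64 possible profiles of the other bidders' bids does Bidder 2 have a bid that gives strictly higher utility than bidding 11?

Others bid (6, 6, 6): truth gives 0; bid 10 gives 1 > 0. Violating.
Others bid (6, 6, 10): truth gives 0; bid 10 gives 1 > 0. Violating.
Others bid (6, 10, 6): truth gives 0; bid 10 gives 1 > 0. Violating.
Others bid (6, 10, 10): truth gives 0; bid 10 gives 1 > 0. Violating.
Others bid (6, 6, 11): truth gives 0; no alternative beats it.
Others bid (6, 6, 15): truth gives 0; no alternative beats it.
(Checking all 64 profiles: 4 have a profitable deviation, 60 do not.)

4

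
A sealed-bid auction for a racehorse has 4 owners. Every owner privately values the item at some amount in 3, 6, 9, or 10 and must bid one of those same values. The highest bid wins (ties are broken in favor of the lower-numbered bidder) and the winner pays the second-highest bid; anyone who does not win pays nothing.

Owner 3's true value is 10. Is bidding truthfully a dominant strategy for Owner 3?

Yes

Check each profile of the others' bids and compare truth against every alternative bid.
Others bid (3, 9, 3): truth gives 1, best alternative gives 0.
Others bid (3, 9, 6): truth gives 1, best alternative gives 0.
Others bid (3, 9, 9): truth gives 1, best alternative gives 0.
Others bid (6, 9, 3): truth gives 1, best alternative gives 0.
Others bid (6, 9, 6): truth gives 1, best alternative gives 0.
Others bid (6, 9, 9): truth gives 1, best alternative gives 0.
(Remaining 58 profiles checked similarly; truth is weakly best in each.)
In every case the truthful bid is at least as good as any alternative, so it is a dominant strategy.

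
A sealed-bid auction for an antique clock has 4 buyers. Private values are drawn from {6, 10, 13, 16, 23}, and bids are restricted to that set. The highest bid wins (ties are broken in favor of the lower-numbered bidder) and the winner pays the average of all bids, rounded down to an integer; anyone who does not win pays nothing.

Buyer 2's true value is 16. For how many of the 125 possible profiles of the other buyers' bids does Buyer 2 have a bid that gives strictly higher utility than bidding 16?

34

Others bid (6, 6, 6): truth gives 8; bid 10 gives 9 > 8. Violating.
Others bid (6, 6, 10): truth gives 7; bid 10 gives 8 > 7. Violating.
Others bid (6, 6, 13): truth gives 6; bid 13 gives 7 > 6. Violating.
Others bid (6, 6, 23): truth gives 0; bid 23 gives 2 > 0. Violating.
Others bid (6, 6, 16): truth gives 5; no alternative beats it.
Others bid (6, 10, 16): truth gives 4; no alternative beats it.
(Checking all 125 profiles: 34 have a profitable deviation, 91 do not.)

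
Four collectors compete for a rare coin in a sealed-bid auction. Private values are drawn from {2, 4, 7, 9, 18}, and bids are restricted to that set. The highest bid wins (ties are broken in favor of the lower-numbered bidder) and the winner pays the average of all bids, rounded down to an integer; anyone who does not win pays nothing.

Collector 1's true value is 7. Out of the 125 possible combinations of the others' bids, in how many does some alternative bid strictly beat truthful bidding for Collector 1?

22

Others bid (2, 2, 2): truth gives 4; bid 2 gives 5 > 4. Violating.
Others bid (2, 2, 9): truth gives 0; bid 9 gives 2 > 0. Violating.
Others bid (2, 4, 4): truth gives 3; bid 4 gives 4 > 3. Violating.
Others bid (2, 4, 9): truth gives 0; bid 9 gives 1 > 0. Violating.
Others bid (2, 2, 4): truth gives 4; no alternative beats it.
Others bid (2, 2, 7): truth gives 3; no alternative beats it.
(Checking all 125 profiles: 22 have a profitable deviation, 103 do not.)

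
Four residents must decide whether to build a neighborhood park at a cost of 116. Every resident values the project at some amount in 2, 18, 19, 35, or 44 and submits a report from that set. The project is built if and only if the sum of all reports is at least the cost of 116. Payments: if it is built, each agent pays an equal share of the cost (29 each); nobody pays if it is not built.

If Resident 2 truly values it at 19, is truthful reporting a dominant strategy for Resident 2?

Consider the case where Resident 1 reports 18, Resident 3 reports 35 and Resident 4 reports 44.
Truthful report 19: project built, pays 29, utility 19 - 29 = -10.
Report 2 instead: project not built, utility 0.
Since 0 > -10, reporting 2 is strictly better here, so truthful reporting is not dominant.

No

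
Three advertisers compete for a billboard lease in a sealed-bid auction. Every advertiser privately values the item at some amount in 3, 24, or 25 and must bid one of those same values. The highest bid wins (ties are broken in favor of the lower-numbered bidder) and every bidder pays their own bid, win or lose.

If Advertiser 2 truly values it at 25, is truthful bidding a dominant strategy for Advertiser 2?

Consider the case where Advertiser 1 bids 3 and Advertiser 3 bids 3.
Truthful bid 25: wins, pays 25, utility 25 - 25 = 0.
Bid 24 instead: wins, pays 24, utility 25 - 24 = 1.
Since 1 > 0, bidding 24 is strictly better here, so truthful bidding is not dominant.

No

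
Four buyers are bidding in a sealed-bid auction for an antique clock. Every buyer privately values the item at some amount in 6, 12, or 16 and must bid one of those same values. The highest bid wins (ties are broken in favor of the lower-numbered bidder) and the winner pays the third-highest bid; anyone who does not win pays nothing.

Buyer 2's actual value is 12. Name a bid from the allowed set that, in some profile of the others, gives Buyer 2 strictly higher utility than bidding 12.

Suppose Buyer 1 bids 6, Buyer 3 bids 6 and Buyer 4 bids 16.
Bid 12: loses, pays 0, utility 0.
Bid 16: wins, pays 6, utility 12 - 6 = 6.
So bidding 16 beats truth here (6 > 0).

16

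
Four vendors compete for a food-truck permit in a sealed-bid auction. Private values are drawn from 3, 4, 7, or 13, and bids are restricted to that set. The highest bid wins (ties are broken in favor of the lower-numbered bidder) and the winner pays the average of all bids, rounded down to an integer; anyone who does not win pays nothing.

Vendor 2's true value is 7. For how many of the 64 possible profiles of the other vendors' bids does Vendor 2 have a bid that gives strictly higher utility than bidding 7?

7

Others bid (3, 3, 3): truth gives 3; bid 4 gives 4 > 3. Violating.
Others bid (3, 3, 4): truth gives 3; bid 4 gives 4 > 3. Violating.
Others bid (3, 4, 3): truth gives 3; bid 4 gives 4 > 3. Violating.
Others bid (3, 4, 4): truth gives 3; bid 4 gives 4 > 3. Violating.
Others bid (3, 3, 7): truth gives 2; no alternative beats it.
Others bid (3, 3, 13): truth gives 0; no alternative beats it.
(Checking all 64 profiles: 7 have a profitable deviation, 57 do not.)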